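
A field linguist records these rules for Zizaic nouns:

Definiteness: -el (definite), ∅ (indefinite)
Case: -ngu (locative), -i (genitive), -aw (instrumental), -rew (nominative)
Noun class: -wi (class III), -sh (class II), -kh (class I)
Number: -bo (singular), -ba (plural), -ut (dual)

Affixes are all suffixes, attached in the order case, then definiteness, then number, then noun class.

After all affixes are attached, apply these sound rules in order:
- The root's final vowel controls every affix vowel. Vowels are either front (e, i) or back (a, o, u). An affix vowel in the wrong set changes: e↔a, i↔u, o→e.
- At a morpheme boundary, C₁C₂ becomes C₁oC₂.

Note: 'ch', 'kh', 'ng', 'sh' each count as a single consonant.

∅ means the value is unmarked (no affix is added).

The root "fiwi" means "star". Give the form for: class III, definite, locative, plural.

fiwingielobewi

Attach case locative -ngu → fiwingu.
Attach definiteness definite -el → fiwinguel.
Attach number plural -ba → fiwinguelba.
Attach noun class class III -wi → fiwinguelbawi.
Apply vowel harmony: fiwinguelbawi → fiwingielbewi.
Apply epenthesis: fiwingielbewi → fiwingielobewi.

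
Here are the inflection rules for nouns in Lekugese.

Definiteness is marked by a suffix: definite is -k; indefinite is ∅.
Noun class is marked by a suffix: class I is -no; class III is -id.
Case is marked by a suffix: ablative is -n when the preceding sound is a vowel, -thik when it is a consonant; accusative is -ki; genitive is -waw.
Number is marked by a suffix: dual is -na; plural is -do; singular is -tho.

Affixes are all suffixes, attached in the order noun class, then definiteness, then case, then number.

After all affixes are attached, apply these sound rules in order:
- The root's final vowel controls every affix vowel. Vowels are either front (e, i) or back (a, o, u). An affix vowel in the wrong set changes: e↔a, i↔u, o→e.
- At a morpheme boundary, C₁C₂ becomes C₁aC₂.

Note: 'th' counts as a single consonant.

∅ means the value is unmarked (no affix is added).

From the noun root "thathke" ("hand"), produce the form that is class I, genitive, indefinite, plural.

Attach noun class class I -no → thathkeno.
definiteness = indefinite: zero marking, form stays thathkeno.
Attach case genitive -waw → thathkenowaw.
Attach number plural -do → thathkenowawdo.
Apply vowel harmony: thathkenowawdo → thathkenewewde.
Apply epenthesis: thathkenewewde → thathkenewewade.

thathkenewewade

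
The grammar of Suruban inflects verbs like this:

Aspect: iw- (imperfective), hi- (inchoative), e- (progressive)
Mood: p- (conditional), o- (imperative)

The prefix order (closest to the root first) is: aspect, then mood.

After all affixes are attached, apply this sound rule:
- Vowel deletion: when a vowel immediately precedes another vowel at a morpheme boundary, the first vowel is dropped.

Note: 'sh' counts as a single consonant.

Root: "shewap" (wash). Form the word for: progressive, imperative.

eshewap

Attach aspect progressive e- → eshewap.
Attach mood imperative o- → oeshewap.
Apply vowel deletion: oeshewap → eshewap.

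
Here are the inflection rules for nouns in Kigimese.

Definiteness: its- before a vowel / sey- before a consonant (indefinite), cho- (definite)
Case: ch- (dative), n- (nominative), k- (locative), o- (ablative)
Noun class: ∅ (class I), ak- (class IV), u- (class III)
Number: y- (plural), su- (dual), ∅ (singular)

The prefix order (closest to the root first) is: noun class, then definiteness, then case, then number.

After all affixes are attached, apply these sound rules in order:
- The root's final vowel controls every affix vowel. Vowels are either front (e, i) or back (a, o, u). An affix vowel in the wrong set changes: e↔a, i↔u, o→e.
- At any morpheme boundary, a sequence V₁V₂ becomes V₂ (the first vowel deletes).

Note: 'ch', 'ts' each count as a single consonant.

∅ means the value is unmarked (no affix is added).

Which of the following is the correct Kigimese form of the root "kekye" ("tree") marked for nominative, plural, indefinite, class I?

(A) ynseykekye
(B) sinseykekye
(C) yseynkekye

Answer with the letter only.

A

noun class = class I: zero marking, form stays kekye.
Attach definiteness indefinite sey- (before consonant 'k') → seykekye.
Attach case nominative n- → nseykekye.
Attach number plural y- → ynseykekye.
Vowel harmony: no change.
Vowel deletion: no change.
So the correct form is ynseykekye, option (A).
(B) sinseykekye is wrong: it uses dual instead of plural for number.
(C) yseynkekye is wrong: it has the affixes in the wrong order.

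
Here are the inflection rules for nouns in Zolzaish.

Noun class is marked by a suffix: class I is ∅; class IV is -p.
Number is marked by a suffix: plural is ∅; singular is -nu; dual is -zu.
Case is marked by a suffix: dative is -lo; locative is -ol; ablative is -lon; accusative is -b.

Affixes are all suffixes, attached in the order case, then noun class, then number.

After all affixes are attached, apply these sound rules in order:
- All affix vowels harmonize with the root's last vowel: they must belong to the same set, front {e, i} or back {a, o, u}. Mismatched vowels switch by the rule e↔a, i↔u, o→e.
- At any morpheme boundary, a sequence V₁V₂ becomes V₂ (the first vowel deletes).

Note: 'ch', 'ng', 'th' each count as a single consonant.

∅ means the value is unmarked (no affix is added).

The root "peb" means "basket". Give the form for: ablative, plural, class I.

Attach case ablative -lon → peblon.
noun class = class I: zero marking, form stays peblon.
number = plural: zero marking, form stays peblon.
Apply vowel harmony: peblon → peblen.
Vowel deletion: no change.

peblen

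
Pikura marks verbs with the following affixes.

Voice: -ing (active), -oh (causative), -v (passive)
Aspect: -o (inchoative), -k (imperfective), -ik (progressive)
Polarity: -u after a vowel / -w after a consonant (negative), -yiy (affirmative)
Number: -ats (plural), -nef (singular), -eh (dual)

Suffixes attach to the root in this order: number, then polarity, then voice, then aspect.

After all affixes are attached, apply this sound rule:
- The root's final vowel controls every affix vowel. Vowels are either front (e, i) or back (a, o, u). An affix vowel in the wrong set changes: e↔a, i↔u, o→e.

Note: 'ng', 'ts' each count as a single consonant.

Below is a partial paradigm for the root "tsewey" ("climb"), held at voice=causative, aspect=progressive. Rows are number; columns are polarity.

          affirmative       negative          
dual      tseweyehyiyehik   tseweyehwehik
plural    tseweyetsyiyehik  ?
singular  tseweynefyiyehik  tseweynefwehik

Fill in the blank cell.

tseweyetswehik

Attach number plural -ats → tseweyats.
Attach polarity negative -w (after consonant 'ts') → tseweyatsw.
Attach voice causative -oh → tseweyatswoh.
Attach aspect progressive -ik → tseweyatswohik.
Apply vowel harmony: tseweyatswohik → tseweyetswehik.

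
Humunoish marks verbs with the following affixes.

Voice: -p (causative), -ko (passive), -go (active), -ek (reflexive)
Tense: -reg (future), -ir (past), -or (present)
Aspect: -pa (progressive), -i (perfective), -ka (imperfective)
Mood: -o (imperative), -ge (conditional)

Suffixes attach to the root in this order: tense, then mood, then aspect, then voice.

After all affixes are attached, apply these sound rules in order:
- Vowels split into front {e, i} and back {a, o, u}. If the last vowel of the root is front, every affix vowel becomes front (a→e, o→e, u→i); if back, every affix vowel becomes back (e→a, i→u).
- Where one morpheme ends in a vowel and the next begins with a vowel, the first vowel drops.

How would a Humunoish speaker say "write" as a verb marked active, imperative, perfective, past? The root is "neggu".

Attach tense past -ir → negguir.
Attach mood imperative -o → negguiro.
Attach aspect perfective -i → negguiroi.
Attach voice active -go → negguiroigo.
Apply vowel harmony: negguiroigo → negguurougo.
Apply vowel deletion: negguurougo → neggurugo.

neggurugo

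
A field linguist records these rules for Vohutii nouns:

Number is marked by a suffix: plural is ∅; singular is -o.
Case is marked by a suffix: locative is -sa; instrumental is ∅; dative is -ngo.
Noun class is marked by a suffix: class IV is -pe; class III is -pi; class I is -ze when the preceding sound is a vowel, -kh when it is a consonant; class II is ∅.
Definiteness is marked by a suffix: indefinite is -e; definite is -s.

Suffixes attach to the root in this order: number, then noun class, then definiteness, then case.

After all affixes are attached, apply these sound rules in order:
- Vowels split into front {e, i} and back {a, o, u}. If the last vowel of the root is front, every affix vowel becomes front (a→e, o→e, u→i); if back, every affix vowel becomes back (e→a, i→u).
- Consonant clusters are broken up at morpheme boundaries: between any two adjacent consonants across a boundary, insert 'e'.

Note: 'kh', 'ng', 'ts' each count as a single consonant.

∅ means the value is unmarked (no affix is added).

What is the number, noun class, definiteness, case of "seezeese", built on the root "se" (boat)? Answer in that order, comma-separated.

singular, class I, indefinite, locative

Segment: se-o-ze-e-sa.
number: -o → singular.
noun class: -ze/kh → class I.
definiteness: -e → indefinite.
case: -sa → locative.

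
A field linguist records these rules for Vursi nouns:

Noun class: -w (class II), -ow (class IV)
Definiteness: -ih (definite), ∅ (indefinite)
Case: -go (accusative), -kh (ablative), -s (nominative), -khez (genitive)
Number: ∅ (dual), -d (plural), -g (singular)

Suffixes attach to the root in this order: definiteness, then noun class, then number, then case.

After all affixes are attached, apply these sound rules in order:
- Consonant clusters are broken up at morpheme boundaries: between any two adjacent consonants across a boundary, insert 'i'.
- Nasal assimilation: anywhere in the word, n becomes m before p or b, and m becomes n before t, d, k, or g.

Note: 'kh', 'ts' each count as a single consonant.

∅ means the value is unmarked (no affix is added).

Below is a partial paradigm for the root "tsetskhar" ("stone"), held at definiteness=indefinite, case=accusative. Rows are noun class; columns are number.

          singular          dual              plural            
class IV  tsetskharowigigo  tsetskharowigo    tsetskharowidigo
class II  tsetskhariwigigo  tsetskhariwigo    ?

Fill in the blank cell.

definiteness = indefinite: zero marking, form stays tsetskhar.
Attach noun class class II -w → tsetskharw.
Attach number plural -d → tsetskharwd.
Attach case accusative -go → tsetskharwdgo.
Apply epenthesis: tsetskharwdgo → tsetskhariwidigo.
Nasal assimilation: no change.

tsetskhariwidigo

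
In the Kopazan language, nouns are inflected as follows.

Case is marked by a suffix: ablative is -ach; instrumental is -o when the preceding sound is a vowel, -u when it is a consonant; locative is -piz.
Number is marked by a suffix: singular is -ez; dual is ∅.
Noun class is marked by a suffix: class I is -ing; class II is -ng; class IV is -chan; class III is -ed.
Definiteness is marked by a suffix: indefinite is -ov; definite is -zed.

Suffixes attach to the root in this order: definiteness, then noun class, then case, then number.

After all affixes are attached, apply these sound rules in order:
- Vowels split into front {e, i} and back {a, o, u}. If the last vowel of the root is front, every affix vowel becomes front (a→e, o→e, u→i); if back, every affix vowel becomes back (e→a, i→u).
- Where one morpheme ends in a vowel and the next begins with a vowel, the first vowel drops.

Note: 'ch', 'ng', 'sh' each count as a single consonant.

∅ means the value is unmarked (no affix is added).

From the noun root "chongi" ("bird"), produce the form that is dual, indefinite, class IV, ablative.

Attach definiteness indefinite -ov → chongiov.
Attach noun class class IV -chan → chongiovchan.
Attach case ablative -ach → chongiovchanach.
number = dual: zero marking, form stays chongiovchanach.
Apply vowel harmony: chongiovchanach → chongievchenech.
Apply vowel deletion: chongievchenech → chongevchenech.

chongevchenech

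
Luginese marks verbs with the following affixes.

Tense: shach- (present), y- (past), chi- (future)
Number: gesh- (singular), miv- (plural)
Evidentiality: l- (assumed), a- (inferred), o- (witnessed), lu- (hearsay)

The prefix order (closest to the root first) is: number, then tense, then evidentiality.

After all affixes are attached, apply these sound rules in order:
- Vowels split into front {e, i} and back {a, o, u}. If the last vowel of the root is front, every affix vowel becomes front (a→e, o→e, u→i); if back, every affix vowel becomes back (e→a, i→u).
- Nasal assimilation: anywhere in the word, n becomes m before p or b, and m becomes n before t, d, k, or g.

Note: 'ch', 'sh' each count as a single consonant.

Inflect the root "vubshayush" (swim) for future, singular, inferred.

Attach number singular gesh- → geshvubshayush.
Attach tense future chi- → chigeshvubshayush.
Attach evidentiality inferred a- → achigeshvubshayush.
Apply vowel harmony: achigeshvubshayush → achugashvubshayush.
Nasal assimilation: no change.

achugashvubshayush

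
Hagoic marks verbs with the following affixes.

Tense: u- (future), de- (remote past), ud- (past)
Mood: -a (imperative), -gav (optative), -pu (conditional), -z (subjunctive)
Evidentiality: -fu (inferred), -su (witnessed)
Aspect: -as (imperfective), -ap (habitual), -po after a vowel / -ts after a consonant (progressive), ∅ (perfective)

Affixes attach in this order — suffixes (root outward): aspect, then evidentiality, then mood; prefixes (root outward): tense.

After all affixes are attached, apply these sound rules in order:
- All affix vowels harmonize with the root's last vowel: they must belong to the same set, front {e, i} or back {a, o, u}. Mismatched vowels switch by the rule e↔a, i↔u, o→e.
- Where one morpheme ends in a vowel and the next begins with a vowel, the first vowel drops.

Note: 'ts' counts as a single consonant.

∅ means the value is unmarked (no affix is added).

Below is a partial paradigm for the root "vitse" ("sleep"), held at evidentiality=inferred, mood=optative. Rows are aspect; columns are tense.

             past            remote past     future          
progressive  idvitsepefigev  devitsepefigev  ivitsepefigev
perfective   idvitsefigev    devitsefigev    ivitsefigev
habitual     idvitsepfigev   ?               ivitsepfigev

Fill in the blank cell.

Attach aspect habitual -ap → vitseap.
Attach evidentiality inferred -fu → vitseapfu.
Attach mood optative -gav → vitseapfugav.
Attach tense remote past de- → devitseapfugav.
Apply vowel harmony: devitseapfugav → devitseepfigev.
Apply vowel deletion: devitseepfigev → devitsepfigev.

devitsepfigev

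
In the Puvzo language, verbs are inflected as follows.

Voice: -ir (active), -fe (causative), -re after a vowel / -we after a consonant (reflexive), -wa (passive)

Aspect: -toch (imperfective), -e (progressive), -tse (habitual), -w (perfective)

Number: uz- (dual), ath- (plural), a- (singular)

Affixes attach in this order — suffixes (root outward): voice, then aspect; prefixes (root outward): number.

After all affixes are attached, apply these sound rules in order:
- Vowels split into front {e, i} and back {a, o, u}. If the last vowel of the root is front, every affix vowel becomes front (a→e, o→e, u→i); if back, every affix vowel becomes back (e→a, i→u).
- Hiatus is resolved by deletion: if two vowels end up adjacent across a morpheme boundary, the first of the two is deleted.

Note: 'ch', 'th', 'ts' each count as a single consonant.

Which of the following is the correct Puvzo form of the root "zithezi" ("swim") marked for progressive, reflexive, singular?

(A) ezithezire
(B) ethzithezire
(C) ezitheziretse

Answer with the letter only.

A

Attach voice reflexive -re (after vowel 'i') → zithezire.
Attach number singular a- → azithezire.
Attach aspect progressive -e → azitheziree.
Apply vowel harmony: azitheziree → ezitheziree.
Apply vowel deletion: ezitheziree → ezithezire.
So the correct form is ezithezire, option (A).
(C) ezitheziretse is wrong: it uses habitual instead of progressive for aspect.
(B) ethzithezire is wrong: it uses plural instead of singular for number.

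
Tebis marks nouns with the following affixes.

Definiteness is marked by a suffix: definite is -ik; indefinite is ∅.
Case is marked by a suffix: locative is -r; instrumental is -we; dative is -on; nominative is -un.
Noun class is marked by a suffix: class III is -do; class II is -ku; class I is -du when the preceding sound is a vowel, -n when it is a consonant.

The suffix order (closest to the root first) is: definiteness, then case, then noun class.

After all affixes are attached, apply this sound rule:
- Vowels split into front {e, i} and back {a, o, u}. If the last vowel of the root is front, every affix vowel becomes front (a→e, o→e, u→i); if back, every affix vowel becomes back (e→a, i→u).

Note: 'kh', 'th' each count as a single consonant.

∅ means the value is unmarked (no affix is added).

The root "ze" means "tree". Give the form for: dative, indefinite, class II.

definiteness = indefinite: zero marking, form stays ze.
Attach case dative -on → zeon.
Attach noun class class II -ku → zeonku.
Apply vowel harmony: zeonku → zeenki.

zeenki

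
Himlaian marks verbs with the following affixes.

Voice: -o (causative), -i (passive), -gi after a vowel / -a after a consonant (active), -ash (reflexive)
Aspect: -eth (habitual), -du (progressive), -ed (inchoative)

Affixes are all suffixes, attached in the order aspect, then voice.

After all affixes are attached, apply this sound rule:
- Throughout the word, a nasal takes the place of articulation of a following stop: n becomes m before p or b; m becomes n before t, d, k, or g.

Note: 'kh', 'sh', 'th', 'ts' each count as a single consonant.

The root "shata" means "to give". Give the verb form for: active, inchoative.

shataeda

Attach aspect inchoative -ed → shataed.
Attach voice active -a (after consonant 'd') → shataeda.
Nasal assimilation: no change.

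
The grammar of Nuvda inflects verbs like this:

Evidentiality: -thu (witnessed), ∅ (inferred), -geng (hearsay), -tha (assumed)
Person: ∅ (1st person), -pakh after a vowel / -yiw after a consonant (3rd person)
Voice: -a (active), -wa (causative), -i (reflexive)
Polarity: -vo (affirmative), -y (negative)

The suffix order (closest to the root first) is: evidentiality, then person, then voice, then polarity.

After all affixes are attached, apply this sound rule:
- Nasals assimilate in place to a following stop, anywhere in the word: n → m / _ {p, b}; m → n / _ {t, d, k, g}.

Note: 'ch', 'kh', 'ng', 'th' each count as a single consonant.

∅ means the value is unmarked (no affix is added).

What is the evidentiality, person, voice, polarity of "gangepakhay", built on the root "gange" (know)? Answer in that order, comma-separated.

inferred, 3rd person, active, negative

Segment: gange-pakh-a-y.
evidentiality: ∅ → inferred.
person: -pakh/yiw → 3rd person.
voice: -a → active.
polarity: -y → negative.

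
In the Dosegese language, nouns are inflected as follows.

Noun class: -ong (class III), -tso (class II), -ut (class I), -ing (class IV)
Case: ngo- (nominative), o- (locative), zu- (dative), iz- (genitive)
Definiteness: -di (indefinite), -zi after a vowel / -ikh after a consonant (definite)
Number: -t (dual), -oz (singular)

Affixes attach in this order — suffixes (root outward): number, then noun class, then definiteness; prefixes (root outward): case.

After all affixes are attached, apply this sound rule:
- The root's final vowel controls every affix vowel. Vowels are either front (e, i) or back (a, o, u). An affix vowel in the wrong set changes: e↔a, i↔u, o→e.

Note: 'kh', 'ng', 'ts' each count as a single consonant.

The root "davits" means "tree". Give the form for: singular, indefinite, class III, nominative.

Attach number singular -oz → davitsoz.
Attach noun class class III -ong → davitsozong.
Attach case nominative ngo- → ngodavitsozong.
Attach definiteness indefinite -di → ngodavitsozongdi.
Apply vowel harmony: ngodavitsozongdi → ngedavitsezengdi.

ngedavitsezengdi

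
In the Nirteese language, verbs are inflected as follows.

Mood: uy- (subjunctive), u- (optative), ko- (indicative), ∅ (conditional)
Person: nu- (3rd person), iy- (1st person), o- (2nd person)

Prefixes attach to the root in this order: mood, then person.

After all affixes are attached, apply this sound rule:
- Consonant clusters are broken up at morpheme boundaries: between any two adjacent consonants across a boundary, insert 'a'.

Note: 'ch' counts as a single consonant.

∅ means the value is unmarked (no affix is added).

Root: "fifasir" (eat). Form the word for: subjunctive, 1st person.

Attach mood subjunctive uy- → uyfifasir.
Attach person 1st person iy- → iyuyfifasir.
Apply epenthesis: iyuyfifasir → iyuyafifasir.

iyuyafifasir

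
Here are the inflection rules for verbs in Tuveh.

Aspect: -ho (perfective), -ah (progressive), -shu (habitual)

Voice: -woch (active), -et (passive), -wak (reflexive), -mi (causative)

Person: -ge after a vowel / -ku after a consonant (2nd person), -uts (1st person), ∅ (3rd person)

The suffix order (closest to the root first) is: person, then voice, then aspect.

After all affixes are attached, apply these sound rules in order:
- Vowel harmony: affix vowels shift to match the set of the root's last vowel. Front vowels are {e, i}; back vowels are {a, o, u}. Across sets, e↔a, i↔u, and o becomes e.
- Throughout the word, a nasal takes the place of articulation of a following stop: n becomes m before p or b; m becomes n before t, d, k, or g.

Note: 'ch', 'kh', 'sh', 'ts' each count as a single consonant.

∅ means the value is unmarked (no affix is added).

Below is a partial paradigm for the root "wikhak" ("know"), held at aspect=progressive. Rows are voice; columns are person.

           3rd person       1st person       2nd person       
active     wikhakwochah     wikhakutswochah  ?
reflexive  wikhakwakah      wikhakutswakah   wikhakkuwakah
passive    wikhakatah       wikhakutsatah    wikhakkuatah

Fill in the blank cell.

wikhakkuwochah

Attach person 2nd person -ku (after consonant 'k') → wikhakku.
Attach voice active -woch → wikhakkuwoch.
Attach aspect progressive -ah → wikhakkuwochah.
Vowel harmony: no change.
Nasal assimilation: no change.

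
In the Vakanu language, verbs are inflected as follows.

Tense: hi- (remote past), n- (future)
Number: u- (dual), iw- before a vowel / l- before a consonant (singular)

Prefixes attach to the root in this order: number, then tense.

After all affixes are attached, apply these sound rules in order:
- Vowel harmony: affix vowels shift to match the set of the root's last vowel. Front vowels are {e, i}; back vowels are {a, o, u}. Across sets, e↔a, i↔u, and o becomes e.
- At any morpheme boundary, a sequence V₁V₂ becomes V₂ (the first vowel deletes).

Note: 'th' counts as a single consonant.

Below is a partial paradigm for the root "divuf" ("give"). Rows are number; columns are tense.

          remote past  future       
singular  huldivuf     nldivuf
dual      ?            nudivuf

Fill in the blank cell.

hudivuf

Attach number dual u- → udivuf.
Attach tense remote past hi- → hiudivuf.
Apply vowel harmony: hiudivuf → huudivuf.
Apply vowel deletion: huudivuf → hudivuf.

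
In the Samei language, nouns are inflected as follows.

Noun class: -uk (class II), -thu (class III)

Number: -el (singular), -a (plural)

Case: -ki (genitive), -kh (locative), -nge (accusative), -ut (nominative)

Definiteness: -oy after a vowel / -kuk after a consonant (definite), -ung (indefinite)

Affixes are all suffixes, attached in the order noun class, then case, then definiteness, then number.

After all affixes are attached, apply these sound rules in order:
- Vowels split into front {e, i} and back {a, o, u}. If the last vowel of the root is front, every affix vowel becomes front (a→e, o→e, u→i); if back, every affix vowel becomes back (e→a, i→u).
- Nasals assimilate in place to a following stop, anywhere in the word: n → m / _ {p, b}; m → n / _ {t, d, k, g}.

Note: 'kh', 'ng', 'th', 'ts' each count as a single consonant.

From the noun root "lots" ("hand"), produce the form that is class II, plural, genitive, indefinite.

Attach noun class class II -uk → lotsuk.
Attach case genitive -ki → lotsukki.
Attach definiteness indefinite -ung → lotsukkiung.
Attach number plural -a → lotsukkiunga.
Apply vowel harmony: lotsukkiunga → lotsukkuunga.
Nasal assimilation: no change.

lotsukkuunga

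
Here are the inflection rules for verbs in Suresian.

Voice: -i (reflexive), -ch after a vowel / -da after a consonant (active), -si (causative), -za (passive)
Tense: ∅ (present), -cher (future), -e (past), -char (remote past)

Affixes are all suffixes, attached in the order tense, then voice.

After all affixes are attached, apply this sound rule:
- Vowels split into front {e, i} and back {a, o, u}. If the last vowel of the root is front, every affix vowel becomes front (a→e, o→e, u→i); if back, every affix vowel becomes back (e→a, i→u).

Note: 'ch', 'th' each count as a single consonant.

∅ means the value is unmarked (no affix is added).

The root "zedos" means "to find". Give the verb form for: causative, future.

Attach tense future -cher → zedoscher.
Attach voice causative -si → zedoschersi.
Apply vowel harmony: zedoschersi → zedoscharsu.

zedoscharsu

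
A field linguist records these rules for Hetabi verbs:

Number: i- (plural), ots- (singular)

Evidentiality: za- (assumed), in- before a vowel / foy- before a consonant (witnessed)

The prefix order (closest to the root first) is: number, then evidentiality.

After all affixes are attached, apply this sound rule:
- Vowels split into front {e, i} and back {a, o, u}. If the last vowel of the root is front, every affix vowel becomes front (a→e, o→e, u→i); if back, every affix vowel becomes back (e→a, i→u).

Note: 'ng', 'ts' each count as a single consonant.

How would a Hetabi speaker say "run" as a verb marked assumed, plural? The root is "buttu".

Attach number plural i- → ibuttu.
Attach evidentiality assumed za- → zaibuttu.
Apply vowel harmony: zaibuttu → zaubuttu.

zaubuttu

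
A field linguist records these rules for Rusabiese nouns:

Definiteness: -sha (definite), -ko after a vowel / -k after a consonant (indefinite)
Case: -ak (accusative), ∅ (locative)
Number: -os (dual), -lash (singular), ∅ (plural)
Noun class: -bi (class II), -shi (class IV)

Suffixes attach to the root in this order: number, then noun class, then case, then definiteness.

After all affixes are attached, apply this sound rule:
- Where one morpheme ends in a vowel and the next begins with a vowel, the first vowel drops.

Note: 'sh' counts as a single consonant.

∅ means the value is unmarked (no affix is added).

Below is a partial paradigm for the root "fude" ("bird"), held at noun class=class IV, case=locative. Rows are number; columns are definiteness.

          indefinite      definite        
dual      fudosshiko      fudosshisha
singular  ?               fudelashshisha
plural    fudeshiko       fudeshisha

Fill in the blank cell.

fudelashshiko

Attach number singular -lash → fudelash.
Attach noun class class IV -shi → fudelashshi.
case = locative: zero marking, form stays fudelashshi.
Attach definiteness indefinite -ko (after vowel 'i') → fudelashshiko.
Vowel deletion: no change.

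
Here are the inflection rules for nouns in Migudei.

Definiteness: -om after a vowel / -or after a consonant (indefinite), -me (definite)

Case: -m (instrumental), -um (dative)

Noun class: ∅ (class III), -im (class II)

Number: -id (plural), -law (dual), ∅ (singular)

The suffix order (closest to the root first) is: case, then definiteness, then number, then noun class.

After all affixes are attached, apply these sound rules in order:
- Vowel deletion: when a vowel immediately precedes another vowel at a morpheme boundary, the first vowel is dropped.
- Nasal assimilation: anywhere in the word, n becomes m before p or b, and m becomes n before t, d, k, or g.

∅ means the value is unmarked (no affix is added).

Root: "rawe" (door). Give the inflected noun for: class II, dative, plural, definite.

rawummidim

Attach case dative -um → raweum.
Attach definiteness definite -me → raweumme.
Attach number plural -id → raweummeid.
Attach noun class class II -im → raweummeidim.
Apply vowel deletion: raweummeidim → rawummidim.
Nasal assimilation: no change.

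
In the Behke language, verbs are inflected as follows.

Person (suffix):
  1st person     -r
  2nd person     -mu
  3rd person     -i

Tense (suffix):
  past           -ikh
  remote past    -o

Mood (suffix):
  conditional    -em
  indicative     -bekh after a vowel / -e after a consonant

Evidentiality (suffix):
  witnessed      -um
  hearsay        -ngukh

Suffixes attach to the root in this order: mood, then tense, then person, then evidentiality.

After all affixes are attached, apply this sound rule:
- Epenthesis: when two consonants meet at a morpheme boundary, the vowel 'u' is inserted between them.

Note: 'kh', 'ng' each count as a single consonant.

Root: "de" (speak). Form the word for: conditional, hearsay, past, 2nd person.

Attach mood conditional -em → deem.
Attach tense past -ikh → deemikh.
Attach person 2nd person -mu → deemikhmu.
Attach evidentiality hearsay -ngukh → deemikhmungukh.
Apply epenthesis: deemikhmungukh → deemikhumungukh.

deemikhumungukh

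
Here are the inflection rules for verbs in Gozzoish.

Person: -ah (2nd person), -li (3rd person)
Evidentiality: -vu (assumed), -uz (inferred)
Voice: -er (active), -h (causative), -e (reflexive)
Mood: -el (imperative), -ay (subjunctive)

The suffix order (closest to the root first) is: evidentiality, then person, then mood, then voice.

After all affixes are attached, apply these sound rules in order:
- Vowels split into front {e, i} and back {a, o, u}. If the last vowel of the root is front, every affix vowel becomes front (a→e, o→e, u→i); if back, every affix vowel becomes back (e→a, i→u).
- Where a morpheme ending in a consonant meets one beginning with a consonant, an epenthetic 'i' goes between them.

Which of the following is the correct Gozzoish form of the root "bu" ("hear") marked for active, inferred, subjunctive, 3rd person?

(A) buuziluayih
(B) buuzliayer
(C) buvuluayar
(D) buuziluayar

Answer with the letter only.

D

Attach evidentiality inferred -uz → buuz.
Attach person 3rd person -li → buuzli.
Attach mood subjunctive -ay → buuzliay.
Attach voice active -er → buuzliayer.
Apply vowel harmony: buuzliayer → buuzluayar.
Apply epenthesis: buuzluayar → buuziluayar.
So the correct form is buuziluayar, option (D).
(B) buuzliayer is wrong: it fails to apply the sound rule(s).
(A) buuziluayih is wrong: it uses causative instead of active for voice.
(C) buvuluayar is wrong: it uses assumed instead of inferred for evidentiality.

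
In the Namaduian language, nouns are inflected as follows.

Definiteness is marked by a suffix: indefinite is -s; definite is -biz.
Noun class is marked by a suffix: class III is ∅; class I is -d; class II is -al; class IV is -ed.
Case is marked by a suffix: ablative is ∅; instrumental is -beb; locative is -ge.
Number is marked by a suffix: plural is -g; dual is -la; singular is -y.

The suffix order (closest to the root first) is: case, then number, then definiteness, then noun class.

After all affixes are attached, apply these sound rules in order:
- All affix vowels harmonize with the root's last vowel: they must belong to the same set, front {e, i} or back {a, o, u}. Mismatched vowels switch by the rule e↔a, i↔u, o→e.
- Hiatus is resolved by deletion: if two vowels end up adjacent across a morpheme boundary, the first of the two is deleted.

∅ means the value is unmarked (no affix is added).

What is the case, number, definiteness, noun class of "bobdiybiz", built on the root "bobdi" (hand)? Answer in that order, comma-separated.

Segment: bobdi-y-biz.
case: ∅ → ablative.
number: -y → singular.
definiteness: -biz → definite.
noun class: ∅ → class III.

ablative, singular, definite, class III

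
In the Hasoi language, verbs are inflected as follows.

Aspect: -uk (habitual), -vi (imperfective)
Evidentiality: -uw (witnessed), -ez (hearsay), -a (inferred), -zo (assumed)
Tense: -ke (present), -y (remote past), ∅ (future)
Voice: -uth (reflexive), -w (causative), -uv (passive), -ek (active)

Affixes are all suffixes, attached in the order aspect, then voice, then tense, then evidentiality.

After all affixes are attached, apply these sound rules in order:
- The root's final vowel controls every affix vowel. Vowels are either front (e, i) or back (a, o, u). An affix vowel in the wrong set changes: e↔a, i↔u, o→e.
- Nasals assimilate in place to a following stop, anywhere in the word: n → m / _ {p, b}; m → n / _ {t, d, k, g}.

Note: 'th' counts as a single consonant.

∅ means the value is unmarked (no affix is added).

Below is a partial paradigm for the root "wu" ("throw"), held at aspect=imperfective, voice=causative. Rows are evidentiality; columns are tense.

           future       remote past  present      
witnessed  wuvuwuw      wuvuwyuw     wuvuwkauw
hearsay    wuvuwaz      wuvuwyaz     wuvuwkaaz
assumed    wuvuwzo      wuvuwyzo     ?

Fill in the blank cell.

Attach aspect imperfective -vi → wuvi.
Attach voice causative -w → wuviw.
Attach tense present -ke → wuviwke.
Attach evidentiality assumed -zo → wuviwkezo.
Apply vowel harmony: wuviwkezo → wuvuwkazo.
Nasal assimilation: no change.

wuvuwkazo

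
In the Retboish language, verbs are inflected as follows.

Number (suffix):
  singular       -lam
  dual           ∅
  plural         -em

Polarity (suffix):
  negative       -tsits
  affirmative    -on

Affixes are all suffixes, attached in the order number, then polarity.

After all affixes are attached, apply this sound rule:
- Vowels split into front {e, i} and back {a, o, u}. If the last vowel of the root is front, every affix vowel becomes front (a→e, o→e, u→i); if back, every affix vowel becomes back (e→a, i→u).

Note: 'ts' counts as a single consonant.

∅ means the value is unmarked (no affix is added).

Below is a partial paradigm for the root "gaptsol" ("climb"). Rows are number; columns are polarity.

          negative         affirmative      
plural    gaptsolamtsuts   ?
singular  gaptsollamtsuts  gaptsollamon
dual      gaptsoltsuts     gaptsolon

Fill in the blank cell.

gaptsolamon

Attach number plural -em → gaptsolem.
Attach polarity affirmative -on → gaptsolemon.
Apply vowel harmony: gaptsolemon → gaptsolamon.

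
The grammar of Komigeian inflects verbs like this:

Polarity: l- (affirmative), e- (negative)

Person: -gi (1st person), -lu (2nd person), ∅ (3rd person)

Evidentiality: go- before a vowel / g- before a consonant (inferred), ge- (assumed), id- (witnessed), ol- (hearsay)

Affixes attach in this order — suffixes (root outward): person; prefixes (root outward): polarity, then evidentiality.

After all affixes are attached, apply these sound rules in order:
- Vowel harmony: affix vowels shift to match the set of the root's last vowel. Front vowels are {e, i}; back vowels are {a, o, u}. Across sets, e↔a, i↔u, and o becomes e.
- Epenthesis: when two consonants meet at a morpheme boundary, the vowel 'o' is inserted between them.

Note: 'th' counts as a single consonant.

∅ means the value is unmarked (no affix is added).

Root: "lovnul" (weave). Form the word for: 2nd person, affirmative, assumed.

galolovnulolu

Attach person 2nd person -lu → lovnullu.
Attach polarity affirmative l- → llovnullu.
Attach evidentiality assumed ge- → gellovnullu.
Apply vowel harmony: gellovnullu → gallovnullu.
Apply epenthesis: gallovnullu → galolovnulolu.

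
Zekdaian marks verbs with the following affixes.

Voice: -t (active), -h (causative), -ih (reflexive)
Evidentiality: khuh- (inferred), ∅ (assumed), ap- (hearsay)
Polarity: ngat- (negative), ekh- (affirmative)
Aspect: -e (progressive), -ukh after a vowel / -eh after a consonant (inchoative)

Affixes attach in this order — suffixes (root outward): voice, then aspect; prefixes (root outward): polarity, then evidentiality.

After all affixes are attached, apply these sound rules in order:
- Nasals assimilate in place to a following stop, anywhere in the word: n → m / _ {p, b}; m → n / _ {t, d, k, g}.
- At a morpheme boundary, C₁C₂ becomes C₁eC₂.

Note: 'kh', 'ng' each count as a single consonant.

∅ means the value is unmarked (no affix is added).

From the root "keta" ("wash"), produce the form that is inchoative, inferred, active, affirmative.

Attach voice active -t → ketat.
Attach polarity affirmative ekh- → ekhketat.
Attach aspect inchoative -eh (after consonant 't') → ekhketateh.
Attach evidentiality inferred khuh- → khuhekhketateh.
Nasal assimilation: no change.
Apply epenthesis: khuhekhketateh → khuhekheketateh.

khuhekheketateh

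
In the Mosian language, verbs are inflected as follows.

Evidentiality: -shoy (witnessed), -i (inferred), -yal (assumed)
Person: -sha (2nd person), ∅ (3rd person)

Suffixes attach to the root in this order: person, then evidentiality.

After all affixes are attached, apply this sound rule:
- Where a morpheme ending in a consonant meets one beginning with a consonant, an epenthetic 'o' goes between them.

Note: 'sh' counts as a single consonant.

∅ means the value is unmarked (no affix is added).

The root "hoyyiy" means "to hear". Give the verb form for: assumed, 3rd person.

person = 3rd person: zero marking, form stays hoyyiy.
Attach evidentiality assumed -yal → hoyyiyyal.
Apply epenthesis: hoyyiyyal → hoyyiyoyal.

hoyyiyoyal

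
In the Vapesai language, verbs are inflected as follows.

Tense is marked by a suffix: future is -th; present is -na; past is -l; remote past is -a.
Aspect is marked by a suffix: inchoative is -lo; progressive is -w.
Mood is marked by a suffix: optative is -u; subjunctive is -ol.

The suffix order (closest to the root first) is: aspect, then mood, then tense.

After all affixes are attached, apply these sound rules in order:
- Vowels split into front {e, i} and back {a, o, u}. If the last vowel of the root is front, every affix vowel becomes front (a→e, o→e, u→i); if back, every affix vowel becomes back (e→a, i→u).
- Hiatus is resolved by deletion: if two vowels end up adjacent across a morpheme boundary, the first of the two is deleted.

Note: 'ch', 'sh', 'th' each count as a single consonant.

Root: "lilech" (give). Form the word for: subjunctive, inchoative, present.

lilechlelne

Attach aspect inchoative -lo → lilechlo.
Attach mood subjunctive -ol → lilechlool.
Attach tense present -na → lilechloolna.
Apply vowel harmony: lilechloolna → lilechleelne.
Apply vowel deletion: lilechleelne → lilechlelne.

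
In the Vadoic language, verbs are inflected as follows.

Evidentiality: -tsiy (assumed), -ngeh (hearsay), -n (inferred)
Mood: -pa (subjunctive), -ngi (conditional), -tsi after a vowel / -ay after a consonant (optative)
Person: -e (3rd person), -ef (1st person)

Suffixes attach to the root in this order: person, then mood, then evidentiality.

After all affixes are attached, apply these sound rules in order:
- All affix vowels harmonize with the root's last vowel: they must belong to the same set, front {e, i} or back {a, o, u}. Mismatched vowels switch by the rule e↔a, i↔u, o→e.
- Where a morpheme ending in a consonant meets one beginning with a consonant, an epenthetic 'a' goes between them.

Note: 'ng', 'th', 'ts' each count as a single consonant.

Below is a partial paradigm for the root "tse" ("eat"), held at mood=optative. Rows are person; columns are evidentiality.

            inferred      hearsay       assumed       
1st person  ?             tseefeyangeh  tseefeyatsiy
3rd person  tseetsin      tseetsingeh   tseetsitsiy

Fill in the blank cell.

Attach person 1st person -ef → tseef.
Attach mood optative -ay (after consonant 'f') → tseefay.
Attach evidentiality inferred -n → tseefayn.
Apply vowel harmony: tseefayn → tseefeyn.
Apply epenthesis: tseefeyn → tseefeyan.

tseefeyan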